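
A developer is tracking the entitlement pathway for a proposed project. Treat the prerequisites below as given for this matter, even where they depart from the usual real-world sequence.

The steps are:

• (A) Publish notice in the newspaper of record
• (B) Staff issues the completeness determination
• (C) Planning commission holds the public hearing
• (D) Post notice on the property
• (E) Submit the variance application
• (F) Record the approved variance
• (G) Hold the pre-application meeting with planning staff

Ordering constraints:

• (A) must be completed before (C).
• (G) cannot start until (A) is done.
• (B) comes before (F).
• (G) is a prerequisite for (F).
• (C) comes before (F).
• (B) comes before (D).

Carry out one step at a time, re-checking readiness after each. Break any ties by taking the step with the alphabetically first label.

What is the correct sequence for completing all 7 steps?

(A) → (B) → (C) → (D) → (E) → (G) → (F)

(A), (B) and (E) have no prerequisites; (A) has the earlier label, so (A) is first.
(C) and (G) now also ready, so the ready set is {(B), (C), (E), (G)}; (B) has the earlier label → (B).
(C), (D), (E) and (G) are all available; (C) has the earlier label → (C).
(D), (E) and (G) are all available; (D) has the earlier label → (D).
Ready: (E) and (G). (E) has the earlier label → (E).
Next only (G) has its prerequisites met → (G).
That leaves (F) as the only ready step → (F).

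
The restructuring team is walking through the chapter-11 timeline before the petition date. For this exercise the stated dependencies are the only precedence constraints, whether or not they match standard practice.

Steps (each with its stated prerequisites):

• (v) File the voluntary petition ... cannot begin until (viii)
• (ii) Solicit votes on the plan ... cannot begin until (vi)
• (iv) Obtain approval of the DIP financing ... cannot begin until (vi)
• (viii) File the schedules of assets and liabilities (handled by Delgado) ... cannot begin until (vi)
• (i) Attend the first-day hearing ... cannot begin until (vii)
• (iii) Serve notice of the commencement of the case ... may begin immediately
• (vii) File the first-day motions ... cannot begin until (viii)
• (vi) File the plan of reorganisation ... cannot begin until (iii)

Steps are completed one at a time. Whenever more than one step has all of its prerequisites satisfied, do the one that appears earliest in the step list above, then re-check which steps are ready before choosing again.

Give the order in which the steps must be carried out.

(iii), (vi), (ii), (iv), (viii), (v), (vii), (i)

Only (iii) has no prerequisites, so it is first.
Next only (vi) has its prerequisites met → (vi).
(ii), (iv) and (viii) are all available; (ii) is listed earlier → (ii).
(iv) and (viii) are both available; (iv) is listed earlier → (iv).
(viii) needed (vi), now all done → (viii).
Now (v) and (vii) have their prerequisites met. (v) is listed earlier, so (v) next.
Next only (vii) has its prerequisites met → (vii).
That leaves (i) as the only ready step → (i).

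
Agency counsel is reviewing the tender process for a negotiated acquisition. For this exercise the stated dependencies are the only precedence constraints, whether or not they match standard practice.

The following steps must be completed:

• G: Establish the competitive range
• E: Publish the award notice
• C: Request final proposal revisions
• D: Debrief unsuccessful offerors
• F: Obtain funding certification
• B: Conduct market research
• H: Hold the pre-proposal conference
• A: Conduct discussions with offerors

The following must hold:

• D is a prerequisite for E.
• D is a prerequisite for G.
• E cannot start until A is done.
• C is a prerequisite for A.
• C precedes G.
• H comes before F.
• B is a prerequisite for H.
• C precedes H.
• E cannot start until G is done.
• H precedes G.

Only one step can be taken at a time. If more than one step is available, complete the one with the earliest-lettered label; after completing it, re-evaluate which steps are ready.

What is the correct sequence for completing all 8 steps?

B → C → A → D → H → F → G → E

B, C and D have no prerequisites; B has the earlier label, so B is first.
Now C and D have their prerequisites met. C has the earlier label, so C next.
A, D and H are all available; A has the earlier label → A.
Now D and H have their prerequisites met. D has the earlier label, so D next.
That leaves H as the only ready step → H.
Ready: F and G. F has the earlier label → F.
G is the only step now ready → G.
E needed A, D and G, now all done → E.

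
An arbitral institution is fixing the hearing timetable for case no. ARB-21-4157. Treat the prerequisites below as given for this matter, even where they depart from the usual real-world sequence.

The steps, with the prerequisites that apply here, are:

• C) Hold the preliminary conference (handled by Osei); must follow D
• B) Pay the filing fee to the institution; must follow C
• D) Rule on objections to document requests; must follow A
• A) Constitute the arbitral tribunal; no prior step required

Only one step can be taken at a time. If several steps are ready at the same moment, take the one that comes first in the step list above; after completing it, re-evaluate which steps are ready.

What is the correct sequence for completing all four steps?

A has no prerequisites → A first.
That leaves D as the only ready step → D.
That leaves C as the only ready step → C.
B is the only step now ready → B.

A, D, C, B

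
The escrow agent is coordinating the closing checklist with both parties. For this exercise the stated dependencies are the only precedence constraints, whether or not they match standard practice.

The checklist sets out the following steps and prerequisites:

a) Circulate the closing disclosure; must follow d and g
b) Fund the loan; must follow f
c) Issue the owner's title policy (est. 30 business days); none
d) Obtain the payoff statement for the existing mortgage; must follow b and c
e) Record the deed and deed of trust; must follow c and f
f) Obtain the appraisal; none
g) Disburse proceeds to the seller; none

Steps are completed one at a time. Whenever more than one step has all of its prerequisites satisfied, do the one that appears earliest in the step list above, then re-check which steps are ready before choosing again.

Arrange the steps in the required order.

c, f, b, d, e, g, a

Nothing is required for c, f and g. c is listed earlier → c first.
Ready: f and g. f is listed earlier → f.
b and e now also ready, so the ready set is {b, e, g}; b is listed earlier → b.
d now also ready, so the ready set is {d, e, g}; d is listed earlier → d.
e and g are both available; e is listed earlier → e.
g is the only step now ready → g.
a needed d and g, now all done → a.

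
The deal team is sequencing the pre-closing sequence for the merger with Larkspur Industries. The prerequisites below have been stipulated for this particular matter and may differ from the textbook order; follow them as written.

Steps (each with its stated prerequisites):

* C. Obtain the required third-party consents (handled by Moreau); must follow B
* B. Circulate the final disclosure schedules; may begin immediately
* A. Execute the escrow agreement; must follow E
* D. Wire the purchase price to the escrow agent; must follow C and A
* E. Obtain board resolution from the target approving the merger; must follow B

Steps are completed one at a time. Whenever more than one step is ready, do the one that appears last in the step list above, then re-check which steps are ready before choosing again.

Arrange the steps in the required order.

B is the only step with nothing outstanding, so it goes first.
Now E and C have their prerequisites met. E is listed later, so E next.
A now also ready, so the ready set is {A, C}; A is listed later → A.
C is the only step now ready → C.
D is the only step now ready → D.

B → E → A → C → D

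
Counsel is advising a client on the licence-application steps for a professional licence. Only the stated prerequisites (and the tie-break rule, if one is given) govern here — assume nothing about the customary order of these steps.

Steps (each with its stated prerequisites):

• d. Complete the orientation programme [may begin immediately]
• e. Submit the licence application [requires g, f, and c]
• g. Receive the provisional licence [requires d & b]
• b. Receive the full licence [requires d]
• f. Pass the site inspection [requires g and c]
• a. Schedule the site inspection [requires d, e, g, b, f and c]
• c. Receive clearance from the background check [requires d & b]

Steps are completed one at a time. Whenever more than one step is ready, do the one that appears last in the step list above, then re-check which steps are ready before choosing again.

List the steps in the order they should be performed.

d b c g f e a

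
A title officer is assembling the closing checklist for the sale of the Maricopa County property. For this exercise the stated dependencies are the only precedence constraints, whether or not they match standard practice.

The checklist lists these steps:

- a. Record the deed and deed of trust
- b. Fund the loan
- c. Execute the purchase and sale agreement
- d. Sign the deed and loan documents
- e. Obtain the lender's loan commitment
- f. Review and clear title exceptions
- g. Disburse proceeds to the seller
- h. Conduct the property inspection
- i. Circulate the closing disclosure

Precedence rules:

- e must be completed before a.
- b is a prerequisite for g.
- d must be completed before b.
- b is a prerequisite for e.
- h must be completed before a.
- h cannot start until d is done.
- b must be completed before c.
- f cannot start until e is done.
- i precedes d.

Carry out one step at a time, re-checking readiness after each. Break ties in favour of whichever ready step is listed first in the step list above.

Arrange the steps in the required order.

i d b c e f g h a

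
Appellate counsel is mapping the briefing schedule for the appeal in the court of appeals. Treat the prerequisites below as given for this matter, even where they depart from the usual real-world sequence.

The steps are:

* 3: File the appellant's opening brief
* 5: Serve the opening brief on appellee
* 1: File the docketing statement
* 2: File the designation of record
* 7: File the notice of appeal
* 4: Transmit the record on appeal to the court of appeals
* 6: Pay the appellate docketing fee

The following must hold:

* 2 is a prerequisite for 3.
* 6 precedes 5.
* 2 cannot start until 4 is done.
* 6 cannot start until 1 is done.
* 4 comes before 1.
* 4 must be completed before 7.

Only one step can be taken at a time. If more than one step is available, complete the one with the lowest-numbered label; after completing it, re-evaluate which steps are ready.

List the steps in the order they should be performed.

4, 1, 2, 3, 6, 5, 7

4 has no prerequisites → 4 first.
1, 2 and 7 are all available; 1 has the earlier label → 1.
Ready: 2, 6 and 7. 2 has the earlier label → 2.
Ready: 3, 6 and 7. 3 has the earlier label → 3.
6 and 7 are both available; 6 has the earlier label → 6.
5 and 7 are both available; 5 has the earlier label → 5.
Next only 7 has its prerequisites met → 7.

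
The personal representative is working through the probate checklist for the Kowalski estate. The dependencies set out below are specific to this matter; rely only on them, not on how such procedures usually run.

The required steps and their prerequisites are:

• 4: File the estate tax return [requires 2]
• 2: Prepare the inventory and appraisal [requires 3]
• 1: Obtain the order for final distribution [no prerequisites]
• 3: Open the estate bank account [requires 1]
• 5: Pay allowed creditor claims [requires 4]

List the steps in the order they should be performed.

1, 3, 2, 4, 5

1 is the only step with nothing outstanding, so it goes first.
3 is the only step now ready → 3.
2 needed 3, now all done → 2.
4 needed 2, now all done → 4.
5 needed 4, now all done → 5.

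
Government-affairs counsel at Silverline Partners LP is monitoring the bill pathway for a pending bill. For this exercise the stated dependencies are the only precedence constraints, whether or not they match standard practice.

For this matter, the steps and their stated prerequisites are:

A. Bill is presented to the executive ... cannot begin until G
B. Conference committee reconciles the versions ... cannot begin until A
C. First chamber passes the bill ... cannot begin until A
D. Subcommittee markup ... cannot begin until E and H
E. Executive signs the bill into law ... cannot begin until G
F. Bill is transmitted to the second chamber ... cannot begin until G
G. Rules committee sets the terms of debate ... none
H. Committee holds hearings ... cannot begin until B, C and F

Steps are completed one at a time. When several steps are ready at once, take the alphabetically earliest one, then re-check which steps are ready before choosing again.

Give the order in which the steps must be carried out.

Only G has no prerequisites, so it is first.
Now A, E and F have their prerequisites met. A has the earlier label, so A next.
Ready: B, C, E and F. B has the earlier label → B.
C, E and F are all available; C has the earlier label → C.
E and F are both available; E has the earlier label → E.
F is the only step now ready → F.
That leaves H as the only ready step → H.
D needed E and H, now all done → D.

G, A, B, C, E, F, H, D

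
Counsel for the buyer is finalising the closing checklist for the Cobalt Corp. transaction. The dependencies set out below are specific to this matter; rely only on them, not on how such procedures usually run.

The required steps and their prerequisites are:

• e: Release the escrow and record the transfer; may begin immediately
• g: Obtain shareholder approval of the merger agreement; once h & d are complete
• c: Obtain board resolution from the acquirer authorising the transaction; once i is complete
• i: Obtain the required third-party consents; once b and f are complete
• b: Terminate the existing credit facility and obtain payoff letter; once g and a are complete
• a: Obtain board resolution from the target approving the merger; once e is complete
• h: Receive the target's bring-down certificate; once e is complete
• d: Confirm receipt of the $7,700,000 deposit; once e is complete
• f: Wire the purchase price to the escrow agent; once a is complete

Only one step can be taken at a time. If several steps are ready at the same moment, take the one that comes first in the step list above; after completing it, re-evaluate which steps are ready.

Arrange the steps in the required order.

e a h d g b f i c

e has no prerequisites → e first.
Ready: a, h and d. a is listed earlier → a.
Now h, d and f have their prerequisites met. h is listed earlier, so h next.
d and f are both available; d is listed earlier → d.
g and f are both available; g is listed earlier → g.
b and f are both available; b is listed earlier → b.
f is the only step now ready → f.
i needed b and f, now all done → i.
c needed i, now all done → c.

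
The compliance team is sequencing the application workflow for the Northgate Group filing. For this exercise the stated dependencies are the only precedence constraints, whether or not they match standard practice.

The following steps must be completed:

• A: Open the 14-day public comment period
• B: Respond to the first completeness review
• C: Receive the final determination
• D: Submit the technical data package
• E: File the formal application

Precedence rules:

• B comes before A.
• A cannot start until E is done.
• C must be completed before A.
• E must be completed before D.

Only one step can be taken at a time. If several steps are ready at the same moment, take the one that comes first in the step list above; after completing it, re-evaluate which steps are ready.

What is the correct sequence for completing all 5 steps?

B, C and E have no prerequisites; B is listed earlier, so B is first.
Ready: C and E. C is listed earlier → C.
E is the only step now ready → E.
Ready: A and D. A is listed earlier → A.
That leaves D as the only ready step → D.

B, C, E, A, D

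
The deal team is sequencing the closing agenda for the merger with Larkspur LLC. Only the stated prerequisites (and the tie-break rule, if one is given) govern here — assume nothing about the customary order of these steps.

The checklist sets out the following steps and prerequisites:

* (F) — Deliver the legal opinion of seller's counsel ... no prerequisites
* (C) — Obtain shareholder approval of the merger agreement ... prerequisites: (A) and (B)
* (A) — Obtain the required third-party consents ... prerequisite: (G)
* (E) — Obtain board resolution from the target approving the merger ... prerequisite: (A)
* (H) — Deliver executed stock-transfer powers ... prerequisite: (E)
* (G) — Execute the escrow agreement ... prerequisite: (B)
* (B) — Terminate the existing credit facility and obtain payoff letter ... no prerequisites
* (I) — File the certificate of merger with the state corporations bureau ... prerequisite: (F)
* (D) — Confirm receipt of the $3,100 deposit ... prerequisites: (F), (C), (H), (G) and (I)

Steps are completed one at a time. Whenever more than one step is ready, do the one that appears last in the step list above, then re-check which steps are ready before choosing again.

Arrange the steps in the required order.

(B) (G) (A) (E) (H) (C) (F) (I) (D)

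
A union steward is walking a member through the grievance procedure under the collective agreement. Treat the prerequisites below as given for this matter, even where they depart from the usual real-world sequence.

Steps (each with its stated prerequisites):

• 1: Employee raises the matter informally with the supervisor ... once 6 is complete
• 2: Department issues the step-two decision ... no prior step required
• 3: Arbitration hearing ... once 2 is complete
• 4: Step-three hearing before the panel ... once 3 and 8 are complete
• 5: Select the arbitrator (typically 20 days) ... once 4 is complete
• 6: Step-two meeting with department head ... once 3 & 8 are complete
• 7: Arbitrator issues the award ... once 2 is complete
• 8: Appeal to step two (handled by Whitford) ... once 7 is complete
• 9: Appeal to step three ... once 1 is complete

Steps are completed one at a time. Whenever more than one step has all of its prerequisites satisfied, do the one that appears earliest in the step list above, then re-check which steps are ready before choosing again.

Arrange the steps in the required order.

2 → 3 → 7 → 8 → 4 → 5 → 6 → 1 → 9

Only 2 has no prerequisites, so it is first.
Ready: 3 and 7. 3 is listed earlier → 3.
7 is the only step now ready → 7.
8 needed 7, now all done → 8.
Ready: 4 and 6. 4 is listed earlier → 4.
5 now also ready, so the ready set is {5, 6}; 5 is listed earlier → 5.
That leaves 6 as the only ready step → 6.
1 needed 6, now all done → 1.
Next only 9 has its prerequisites met → 9.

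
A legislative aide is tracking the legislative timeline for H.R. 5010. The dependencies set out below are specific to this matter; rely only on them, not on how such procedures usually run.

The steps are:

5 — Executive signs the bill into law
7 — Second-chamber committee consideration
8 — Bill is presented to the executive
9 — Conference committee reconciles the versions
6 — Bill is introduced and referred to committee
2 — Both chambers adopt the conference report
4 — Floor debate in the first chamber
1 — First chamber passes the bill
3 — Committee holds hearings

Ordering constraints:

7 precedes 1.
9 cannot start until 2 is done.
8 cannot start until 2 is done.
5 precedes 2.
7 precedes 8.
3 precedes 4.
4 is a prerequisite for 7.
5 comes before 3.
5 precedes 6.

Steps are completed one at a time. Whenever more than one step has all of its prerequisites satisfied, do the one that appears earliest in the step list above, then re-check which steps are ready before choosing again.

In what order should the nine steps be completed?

5, 6, 2, 9, 3, 4, 7, 8, 1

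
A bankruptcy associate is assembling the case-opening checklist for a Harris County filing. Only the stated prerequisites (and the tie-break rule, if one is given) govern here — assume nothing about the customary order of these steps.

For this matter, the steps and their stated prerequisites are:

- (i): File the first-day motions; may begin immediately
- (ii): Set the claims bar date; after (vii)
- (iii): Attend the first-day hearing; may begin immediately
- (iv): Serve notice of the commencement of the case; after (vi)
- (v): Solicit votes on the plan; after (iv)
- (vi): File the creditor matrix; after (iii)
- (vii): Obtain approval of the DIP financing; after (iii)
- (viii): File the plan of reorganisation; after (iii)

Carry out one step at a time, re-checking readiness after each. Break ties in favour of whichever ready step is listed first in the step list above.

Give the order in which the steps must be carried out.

(i) (iii) (vi) (iv) (v) (vii) (ii) (viii)

(i) and (iii) have no prerequisites; (i) is listed earlier, so (i) is first.
Next only (iii) has its prerequisites met → (iii).
Now (vi), (vii) and (viii) have their prerequisites met. (vi) is listed earlier, so (vi) next.
(iv) now also ready, so the ready set is {(iv), (vii), (viii)}; (iv) is listed earlier → (iv).
(v) now also ready, so the ready set is {(v), (vii), (viii)}; (v) is listed earlier → (v).
(vii) and (viii) are both available; (vii) is listed earlier → (vii).
(ii) and (viii) are both available; (ii) is listed earlier → (ii).
(viii) is the only step now ready → (viii).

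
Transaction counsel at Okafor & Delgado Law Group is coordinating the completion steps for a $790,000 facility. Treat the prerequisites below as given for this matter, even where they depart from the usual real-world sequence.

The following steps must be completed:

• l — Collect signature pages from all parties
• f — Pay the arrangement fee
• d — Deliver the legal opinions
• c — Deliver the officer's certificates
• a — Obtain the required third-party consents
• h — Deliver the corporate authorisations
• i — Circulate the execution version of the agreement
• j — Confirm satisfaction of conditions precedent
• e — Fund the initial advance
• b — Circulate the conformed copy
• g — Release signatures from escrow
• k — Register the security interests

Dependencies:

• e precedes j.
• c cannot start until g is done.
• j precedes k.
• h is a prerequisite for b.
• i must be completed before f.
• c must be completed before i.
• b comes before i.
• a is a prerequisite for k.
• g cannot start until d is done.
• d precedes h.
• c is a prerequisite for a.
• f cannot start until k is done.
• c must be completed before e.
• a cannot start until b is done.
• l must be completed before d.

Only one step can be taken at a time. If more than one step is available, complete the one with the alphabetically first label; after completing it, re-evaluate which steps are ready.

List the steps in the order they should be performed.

l, d, g, c, e, h, b, a, i, j, k, f

Only l has no prerequisites, so it is first.
Next only d has its prerequisites met → d.
Ready: g and h. g has the earlier label → g.
c now also ready, so the ready set is {c, h}; c has the earlier label → c.
e now also ready, so the ready set is {e, h}; e has the earlier label → e.
j now also ready, so the ready set is {h, j}; h has the earlier label → h.
b and j are both available; b has the earlier label → b.
a and i now also ready, so the ready set is {a, i, j}; a has the earlier label → a.
Ready: i and j. i has the earlier label → i.
Next only j has its prerequisites met → j.
k is the only step now ready → k.
f needed i and k, now all done → f.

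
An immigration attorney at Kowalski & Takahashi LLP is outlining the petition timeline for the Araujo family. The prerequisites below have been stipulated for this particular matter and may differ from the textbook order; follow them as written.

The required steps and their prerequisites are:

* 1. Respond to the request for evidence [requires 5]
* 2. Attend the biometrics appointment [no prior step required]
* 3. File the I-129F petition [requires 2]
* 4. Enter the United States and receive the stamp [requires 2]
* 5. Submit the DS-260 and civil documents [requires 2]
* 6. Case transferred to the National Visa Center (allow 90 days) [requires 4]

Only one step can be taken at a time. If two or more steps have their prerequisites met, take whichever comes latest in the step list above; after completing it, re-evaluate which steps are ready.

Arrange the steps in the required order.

2, 5, 4, 6, 3, 1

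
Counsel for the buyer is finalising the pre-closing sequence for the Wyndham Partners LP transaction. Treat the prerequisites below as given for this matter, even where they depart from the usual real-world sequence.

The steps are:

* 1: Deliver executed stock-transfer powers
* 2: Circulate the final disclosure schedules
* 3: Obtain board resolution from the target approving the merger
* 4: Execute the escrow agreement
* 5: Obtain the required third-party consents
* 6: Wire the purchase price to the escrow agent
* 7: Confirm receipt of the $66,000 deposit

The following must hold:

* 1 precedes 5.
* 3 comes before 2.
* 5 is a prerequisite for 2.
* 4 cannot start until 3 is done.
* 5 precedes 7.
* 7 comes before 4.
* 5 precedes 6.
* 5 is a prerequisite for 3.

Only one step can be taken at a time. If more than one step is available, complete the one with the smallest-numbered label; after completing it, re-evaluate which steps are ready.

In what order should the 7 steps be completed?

Only 1 has no prerequisites, so it is first.
5 needed 1, now all done → 5.
Ready: 3, 6 and 7. 3 has the earlier label → 3.
Ready: 2, 6 and 7. 2 has the earlier label → 2.
Ready: 6 and 7. 6 has the earlier label → 6.
Next only 7 has its prerequisites met → 7.
4 needed 3 and 7, now all done → 4.

1, 5, 3, 2, 6, 7, 4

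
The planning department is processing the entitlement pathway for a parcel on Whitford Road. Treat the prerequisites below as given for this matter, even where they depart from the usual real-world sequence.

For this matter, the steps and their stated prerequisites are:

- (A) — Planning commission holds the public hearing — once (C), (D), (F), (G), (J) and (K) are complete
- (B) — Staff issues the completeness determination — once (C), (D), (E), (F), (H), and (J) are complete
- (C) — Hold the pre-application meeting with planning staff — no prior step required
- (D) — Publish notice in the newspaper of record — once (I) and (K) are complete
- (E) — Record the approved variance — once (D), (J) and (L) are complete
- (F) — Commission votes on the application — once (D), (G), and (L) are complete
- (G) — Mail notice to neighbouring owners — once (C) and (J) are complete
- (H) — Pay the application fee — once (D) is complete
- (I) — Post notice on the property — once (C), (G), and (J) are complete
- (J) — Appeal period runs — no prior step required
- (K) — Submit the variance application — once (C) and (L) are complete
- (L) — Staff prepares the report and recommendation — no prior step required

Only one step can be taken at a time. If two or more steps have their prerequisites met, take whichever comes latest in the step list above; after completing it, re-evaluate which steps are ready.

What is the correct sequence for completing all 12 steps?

(L), (J), (C), (K), (G), (I), (D), (H), (F), (E), (B), (A)

(L), (J) and (C) have no prerequisites; (L) is listed later, so (L) is first.
(J) and (C) are both available; (J) is listed later → (J).
That leaves (C) as the only ready step → (C).
Ready: (K) and (G). (K) is listed later → (K).
(G) needed (J) and (C), now all done → (G).
(I) needed (J), (G) and (C), now all done → (I).
Next only (D) has its prerequisites met → (D).
Ready: (H), (F) and (E). (H) is listed later → (H).
Now (F) and (E) have their prerequisites met. (F) is listed later, so (F) next.
Now (E) and (A) have their prerequisites met. (E) is listed later, so (E) next.
Ready: (B) and (A). (B) is listed later → (B).
That leaves (A) as the only ready step → (A).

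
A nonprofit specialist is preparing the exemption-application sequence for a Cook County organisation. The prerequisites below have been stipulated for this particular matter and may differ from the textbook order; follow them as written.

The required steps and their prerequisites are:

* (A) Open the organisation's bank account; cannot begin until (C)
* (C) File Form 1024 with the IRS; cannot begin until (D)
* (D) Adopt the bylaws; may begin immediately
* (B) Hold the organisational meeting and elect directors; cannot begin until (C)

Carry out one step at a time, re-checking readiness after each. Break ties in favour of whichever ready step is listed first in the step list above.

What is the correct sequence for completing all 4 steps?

(D), (C), (A), (B)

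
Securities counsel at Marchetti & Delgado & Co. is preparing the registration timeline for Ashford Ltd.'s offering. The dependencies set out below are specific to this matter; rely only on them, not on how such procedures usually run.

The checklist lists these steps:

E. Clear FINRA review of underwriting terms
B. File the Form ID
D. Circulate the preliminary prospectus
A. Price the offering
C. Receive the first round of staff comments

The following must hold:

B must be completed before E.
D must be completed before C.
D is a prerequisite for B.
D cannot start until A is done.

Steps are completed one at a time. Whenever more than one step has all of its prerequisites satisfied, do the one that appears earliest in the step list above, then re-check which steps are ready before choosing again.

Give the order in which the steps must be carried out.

A D B E C

A has no prerequisites → A first.
D needed A, now all done → D.
Now B and C have their prerequisites met. B is listed earlier, so B next.
E and C are both available; E is listed earlier → E.
C is the only step now ready → C.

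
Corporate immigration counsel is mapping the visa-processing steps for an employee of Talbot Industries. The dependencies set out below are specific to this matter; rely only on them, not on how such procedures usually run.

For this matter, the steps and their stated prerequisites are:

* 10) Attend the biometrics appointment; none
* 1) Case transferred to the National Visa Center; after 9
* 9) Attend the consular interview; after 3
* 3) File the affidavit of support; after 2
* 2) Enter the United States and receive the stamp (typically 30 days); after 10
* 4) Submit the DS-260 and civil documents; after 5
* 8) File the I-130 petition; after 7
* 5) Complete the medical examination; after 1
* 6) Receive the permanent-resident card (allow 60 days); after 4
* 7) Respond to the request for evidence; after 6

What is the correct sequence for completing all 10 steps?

10 → 2 → 3 → 9 → 1 → 5 → 4 → 6 → 7 → 8

10 has no prerequisites → 10 first.
Next only 2 has its prerequisites met → 2.
Next only 3 has its prerequisites met → 3.
9 is the only step now ready → 9.
1 needed 9, now all done → 1.
That leaves 5 as the only ready step → 5.
That leaves 4 as the only ready step → 4.
6 is the only step now ready → 6.
Next only 7 has its prerequisites met → 7.
That leaves 8 as the only ready step → 8.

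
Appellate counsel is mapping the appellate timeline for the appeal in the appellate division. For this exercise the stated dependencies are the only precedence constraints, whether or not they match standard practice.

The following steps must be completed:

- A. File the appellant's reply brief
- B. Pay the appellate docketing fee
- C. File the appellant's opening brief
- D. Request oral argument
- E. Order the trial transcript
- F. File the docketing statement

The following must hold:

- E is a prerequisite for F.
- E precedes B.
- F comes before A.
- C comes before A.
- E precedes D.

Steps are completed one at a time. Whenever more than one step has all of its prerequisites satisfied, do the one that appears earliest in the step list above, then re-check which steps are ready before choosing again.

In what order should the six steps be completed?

C, E, B, D, F, A

C and E have no prerequisites; C is listed earlier, so C is first.
Next only E has its prerequisites met → E.
Ready: B, D and F. B is listed earlier → B.
Now D and F have their prerequisites met. D is listed earlier, so D next.
Next only F has its prerequisites met → F.
A needed C and F, now all done → A.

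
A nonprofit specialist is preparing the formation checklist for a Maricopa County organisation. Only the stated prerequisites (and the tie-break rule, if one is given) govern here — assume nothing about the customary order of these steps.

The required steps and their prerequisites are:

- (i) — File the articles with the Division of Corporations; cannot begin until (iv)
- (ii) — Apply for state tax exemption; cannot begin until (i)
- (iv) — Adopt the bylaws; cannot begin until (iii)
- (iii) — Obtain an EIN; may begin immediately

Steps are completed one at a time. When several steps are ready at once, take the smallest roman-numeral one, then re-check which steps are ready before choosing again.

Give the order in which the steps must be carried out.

(iii) (iv) (i) (ii)

Only (iii) has no prerequisites, so it is first.
(iv) needed (iii), now all done → (iv).
(i) needed (iv), now all done → (i).
Next only (ii) has its prerequisites met → (ii).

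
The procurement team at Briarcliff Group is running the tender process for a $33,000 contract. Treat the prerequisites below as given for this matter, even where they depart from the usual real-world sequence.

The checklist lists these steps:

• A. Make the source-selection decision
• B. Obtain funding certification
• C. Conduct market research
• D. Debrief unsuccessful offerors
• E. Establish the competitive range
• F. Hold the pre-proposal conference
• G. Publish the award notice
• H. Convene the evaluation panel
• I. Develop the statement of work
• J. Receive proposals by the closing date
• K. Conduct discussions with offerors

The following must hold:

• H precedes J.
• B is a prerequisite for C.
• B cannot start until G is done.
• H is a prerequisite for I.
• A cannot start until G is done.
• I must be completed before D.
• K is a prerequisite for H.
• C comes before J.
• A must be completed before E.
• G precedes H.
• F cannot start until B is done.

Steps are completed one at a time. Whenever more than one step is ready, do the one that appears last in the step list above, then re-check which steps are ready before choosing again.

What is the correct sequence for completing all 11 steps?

K and G have no prerequisites; K is listed later, so K is first.
That leaves G as the only ready step → G.
Now H, B and A have their prerequisites met. H is listed later, so H next.
I, B and A are all available; I is listed later → I.
Now D, B and A have their prerequisites met. D is listed later, so D next.
Ready: B and A. B is listed later → B.
F and C now also ready, so the ready set is {F, C, A}; F is listed later → F.
Now C and A have their prerequisites met. C is listed later, so C next.
J now also ready, so the ready set is {J, A}; J is listed later → J.
A needed G, now all done → A.
Next only E has its prerequisites met → E.

K → G → H → I → D → B → F → C → J → A → E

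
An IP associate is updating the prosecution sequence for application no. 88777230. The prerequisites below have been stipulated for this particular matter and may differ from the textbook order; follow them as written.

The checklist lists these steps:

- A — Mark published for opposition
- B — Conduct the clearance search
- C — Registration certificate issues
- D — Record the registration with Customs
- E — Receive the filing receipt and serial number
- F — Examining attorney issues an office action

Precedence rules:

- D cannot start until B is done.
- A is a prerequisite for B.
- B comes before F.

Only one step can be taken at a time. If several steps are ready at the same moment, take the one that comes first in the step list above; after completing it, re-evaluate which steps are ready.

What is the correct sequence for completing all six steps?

A B C D E F

A, C and E have no prerequisites; A is listed earlier, so A is first.
Now B, C and E have their prerequisites met. B is listed earlier, so B next.
Ready: C, D, E and F. C is listed earlier → C.
Now D, E and F have their prerequisites met. D is listed earlier, so D next.
Now E and F have their prerequisites met. E is listed earlier, so E next.
Next only F has its prerequisites met → F.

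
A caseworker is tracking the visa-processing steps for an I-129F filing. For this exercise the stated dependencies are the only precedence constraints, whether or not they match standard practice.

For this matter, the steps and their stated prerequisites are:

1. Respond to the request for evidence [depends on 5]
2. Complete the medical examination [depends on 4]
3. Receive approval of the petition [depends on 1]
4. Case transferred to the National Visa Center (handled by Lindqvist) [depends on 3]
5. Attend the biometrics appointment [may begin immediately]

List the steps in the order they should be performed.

5 is the only step with nothing outstanding, so it goes first.
That leaves 1 as the only ready step → 1.
Next only 3 has its prerequisites met → 3.
Next only 4 has its prerequisites met → 4.
That leaves 2 as the only ready step → 2.

5, 1, 3, 4, 2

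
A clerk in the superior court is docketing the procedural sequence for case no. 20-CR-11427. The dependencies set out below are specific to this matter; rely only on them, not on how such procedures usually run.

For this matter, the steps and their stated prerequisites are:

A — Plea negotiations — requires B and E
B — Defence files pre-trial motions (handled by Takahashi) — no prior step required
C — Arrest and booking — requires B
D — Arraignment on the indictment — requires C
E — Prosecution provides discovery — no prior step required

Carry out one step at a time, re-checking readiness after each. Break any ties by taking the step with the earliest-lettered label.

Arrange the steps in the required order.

B → C → D → E → A

Nothing is required for B and E. B has the earlier label → B first.
C now also ready, so the ready set is {C, E}; C has the earlier label → C.
D now also ready, so the ready set is {D, E}; D has the earlier label → D.
Next only E has its prerequisites met → E.
A needed B and E, now all done → A.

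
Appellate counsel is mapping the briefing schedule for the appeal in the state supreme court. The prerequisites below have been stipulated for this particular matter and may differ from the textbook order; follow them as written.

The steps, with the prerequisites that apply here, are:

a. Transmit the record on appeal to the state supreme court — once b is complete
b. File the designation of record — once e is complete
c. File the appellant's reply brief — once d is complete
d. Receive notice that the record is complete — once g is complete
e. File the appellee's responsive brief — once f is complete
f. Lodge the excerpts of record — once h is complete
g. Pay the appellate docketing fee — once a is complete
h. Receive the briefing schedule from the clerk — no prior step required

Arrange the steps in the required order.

h f e b a g d c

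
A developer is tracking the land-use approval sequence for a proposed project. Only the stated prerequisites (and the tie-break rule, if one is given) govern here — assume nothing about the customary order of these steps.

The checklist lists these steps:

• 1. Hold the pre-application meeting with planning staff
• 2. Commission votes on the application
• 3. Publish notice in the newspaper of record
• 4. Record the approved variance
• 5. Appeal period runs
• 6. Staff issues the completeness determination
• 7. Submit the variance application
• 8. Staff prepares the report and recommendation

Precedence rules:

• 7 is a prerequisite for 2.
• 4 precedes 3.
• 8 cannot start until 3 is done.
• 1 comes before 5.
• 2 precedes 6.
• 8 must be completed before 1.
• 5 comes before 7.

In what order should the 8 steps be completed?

4 has no prerequisites → 4 first.
Next only 3 has its prerequisites met → 3.
8 needed 3, now all done → 8.
1 is the only step now ready → 1.
5 needed 1, now all done → 5.
Next only 7 has its prerequisites met → 7.
2 needed 7, now all done → 2.
That leaves 6 as the only ready step → 6.

4, 3, 8, 1, 5, 7, 2, 6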